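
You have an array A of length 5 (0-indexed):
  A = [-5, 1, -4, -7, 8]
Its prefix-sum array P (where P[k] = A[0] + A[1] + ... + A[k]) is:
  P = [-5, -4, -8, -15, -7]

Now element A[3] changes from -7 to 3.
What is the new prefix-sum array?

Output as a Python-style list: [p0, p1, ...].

Answer: [-5, -4, -8, -5, 3]

Derivation:
Change: A[3] -7 -> 3, delta = 10
P[k] for k < 3: unchanged (A[3] not included)
P[k] for k >= 3: shift by delta = 10
  P[0] = -5 + 0 = -5
  P[1] = -4 + 0 = -4
  P[2] = -8 + 0 = -8
  P[3] = -15 + 10 = -5
  P[4] = -7 + 10 = 3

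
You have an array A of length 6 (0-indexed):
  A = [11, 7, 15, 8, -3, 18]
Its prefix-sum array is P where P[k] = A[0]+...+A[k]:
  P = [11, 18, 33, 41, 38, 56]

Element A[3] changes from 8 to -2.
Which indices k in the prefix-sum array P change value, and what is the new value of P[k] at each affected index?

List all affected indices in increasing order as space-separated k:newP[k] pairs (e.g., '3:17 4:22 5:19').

Answer: 3:31 4:28 5:46

Derivation:
P[k] = A[0] + ... + A[k]
P[k] includes A[3] iff k >= 3
Affected indices: 3, 4, ..., 5; delta = -10
  P[3]: 41 + -10 = 31
  P[4]: 38 + -10 = 28
  P[5]: 56 + -10 = 46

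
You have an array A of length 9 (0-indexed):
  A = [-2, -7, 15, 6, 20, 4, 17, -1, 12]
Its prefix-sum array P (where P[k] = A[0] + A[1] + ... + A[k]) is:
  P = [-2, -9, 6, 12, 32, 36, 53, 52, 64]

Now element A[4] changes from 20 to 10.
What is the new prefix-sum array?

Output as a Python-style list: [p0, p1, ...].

Change: A[4] 20 -> 10, delta = -10
P[k] for k < 4: unchanged (A[4] not included)
P[k] for k >= 4: shift by delta = -10
  P[0] = -2 + 0 = -2
  P[1] = -9 + 0 = -9
  P[2] = 6 + 0 = 6
  P[3] = 12 + 0 = 12
  P[4] = 32 + -10 = 22
  P[5] = 36 + -10 = 26
  P[6] = 53 + -10 = 43
  P[7] = 52 + -10 = 42
  P[8] = 64 + -10 = 54

Answer: [-2, -9, 6, 12, 22, 26, 43, 42, 54]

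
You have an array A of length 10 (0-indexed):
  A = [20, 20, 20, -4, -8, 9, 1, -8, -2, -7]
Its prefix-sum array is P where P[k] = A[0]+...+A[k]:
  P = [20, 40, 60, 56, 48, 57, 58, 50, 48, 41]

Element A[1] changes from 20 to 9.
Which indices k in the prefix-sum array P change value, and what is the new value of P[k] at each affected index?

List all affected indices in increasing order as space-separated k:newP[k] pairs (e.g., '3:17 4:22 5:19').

P[k] = A[0] + ... + A[k]
P[k] includes A[1] iff k >= 1
Affected indices: 1, 2, ..., 9; delta = -11
  P[1]: 40 + -11 = 29
  P[2]: 60 + -11 = 49
  P[3]: 56 + -11 = 45
  P[4]: 48 + -11 = 37
  P[5]: 57 + -11 = 46
  P[6]: 58 + -11 = 47
  P[7]: 50 + -11 = 39
  P[8]: 48 + -11 = 37
  P[9]: 41 + -11 = 30

Answer: 1:29 2:49 3:45 4:37 5:46 6:47 7:39 8:37 9:30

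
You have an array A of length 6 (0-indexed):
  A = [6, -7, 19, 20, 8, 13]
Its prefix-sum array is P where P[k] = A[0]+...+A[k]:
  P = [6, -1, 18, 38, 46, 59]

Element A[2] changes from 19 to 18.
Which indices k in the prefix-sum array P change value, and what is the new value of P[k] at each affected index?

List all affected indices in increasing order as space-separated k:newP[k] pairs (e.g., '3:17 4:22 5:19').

Answer: 2:17 3:37 4:45 5:58

Derivation:
P[k] = A[0] + ... + A[k]
P[k] includes A[2] iff k >= 2
Affected indices: 2, 3, ..., 5; delta = -1
  P[2]: 18 + -1 = 17
  P[3]: 38 + -1 = 37
  P[4]: 46 + -1 = 45
  P[5]: 59 + -1 = 58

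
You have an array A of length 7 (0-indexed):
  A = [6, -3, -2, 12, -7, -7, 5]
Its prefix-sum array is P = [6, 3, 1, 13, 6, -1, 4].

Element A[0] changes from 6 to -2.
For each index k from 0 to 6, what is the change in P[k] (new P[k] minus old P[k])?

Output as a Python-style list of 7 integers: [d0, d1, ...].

Answer: [-8, -8, -8, -8, -8, -8, -8]

Derivation:
Element change: A[0] 6 -> -2, delta = -8
For k < 0: P[k] unchanged, delta_P[k] = 0
For k >= 0: P[k] shifts by exactly -8
Delta array: [-8, -8, -8, -8, -8, -8, -8]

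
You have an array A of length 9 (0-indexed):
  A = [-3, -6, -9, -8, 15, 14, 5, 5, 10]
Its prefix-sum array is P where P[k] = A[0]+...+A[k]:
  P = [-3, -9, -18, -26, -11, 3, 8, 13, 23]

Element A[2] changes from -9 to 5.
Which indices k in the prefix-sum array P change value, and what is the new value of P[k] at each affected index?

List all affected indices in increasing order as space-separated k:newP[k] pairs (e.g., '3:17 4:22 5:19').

P[k] = A[0] + ... + A[k]
P[k] includes A[2] iff k >= 2
Affected indices: 2, 3, ..., 8; delta = 14
  P[2]: -18 + 14 = -4
  P[3]: -26 + 14 = -12
  P[4]: -11 + 14 = 3
  P[5]: 3 + 14 = 17
  P[6]: 8 + 14 = 22
  P[7]: 13 + 14 = 27
  P[8]: 23 + 14 = 37

Answer: 2:-4 3:-12 4:3 5:17 6:22 7:27 8:37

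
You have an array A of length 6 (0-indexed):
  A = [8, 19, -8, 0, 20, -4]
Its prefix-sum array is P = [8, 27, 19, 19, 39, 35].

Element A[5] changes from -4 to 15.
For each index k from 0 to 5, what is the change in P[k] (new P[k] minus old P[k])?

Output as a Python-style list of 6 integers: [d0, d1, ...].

Answer: [0, 0, 0, 0, 0, 19]

Derivation:
Element change: A[5] -4 -> 15, delta = 19
For k < 5: P[k] unchanged, delta_P[k] = 0
For k >= 5: P[k] shifts by exactly 19
Delta array: [0, 0, 0, 0, 0, 19]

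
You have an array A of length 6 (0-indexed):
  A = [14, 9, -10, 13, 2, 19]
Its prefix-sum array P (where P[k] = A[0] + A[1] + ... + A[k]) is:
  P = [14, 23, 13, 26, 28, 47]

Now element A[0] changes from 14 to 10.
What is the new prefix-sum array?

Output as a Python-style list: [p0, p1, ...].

Change: A[0] 14 -> 10, delta = -4
P[k] for k < 0: unchanged (A[0] not included)
P[k] for k >= 0: shift by delta = -4
  P[0] = 14 + -4 = 10
  P[1] = 23 + -4 = 19
  P[2] = 13 + -4 = 9
  P[3] = 26 + -4 = 22
  P[4] = 28 + -4 = 24
  P[5] = 47 + -4 = 43

Answer: [10, 19, 9, 22, 24, 43]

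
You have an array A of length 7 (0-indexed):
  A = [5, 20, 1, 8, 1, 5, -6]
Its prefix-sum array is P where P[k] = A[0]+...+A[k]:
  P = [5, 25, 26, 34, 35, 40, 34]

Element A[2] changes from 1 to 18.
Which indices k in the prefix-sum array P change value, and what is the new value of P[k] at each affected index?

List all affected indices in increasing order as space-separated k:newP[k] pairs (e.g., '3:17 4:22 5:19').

Answer: 2:43 3:51 4:52 5:57 6:51

Derivation:
P[k] = A[0] + ... + A[k]
P[k] includes A[2] iff k >= 2
Affected indices: 2, 3, ..., 6; delta = 17
  P[2]: 26 + 17 = 43
  P[3]: 34 + 17 = 51
  P[4]: 35 + 17 = 52
  P[5]: 40 + 17 = 57
  P[6]: 34 + 17 = 51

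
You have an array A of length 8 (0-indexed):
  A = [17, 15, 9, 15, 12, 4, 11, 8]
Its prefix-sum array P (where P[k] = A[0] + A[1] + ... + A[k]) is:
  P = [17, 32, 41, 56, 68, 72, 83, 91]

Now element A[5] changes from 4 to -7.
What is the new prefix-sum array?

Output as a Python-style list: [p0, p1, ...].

Change: A[5] 4 -> -7, delta = -11
P[k] for k < 5: unchanged (A[5] not included)
P[k] for k >= 5: shift by delta = -11
  P[0] = 17 + 0 = 17
  P[1] = 32 + 0 = 32
  P[2] = 41 + 0 = 41
  P[3] = 56 + 0 = 56
  P[4] = 68 + 0 = 68
  P[5] = 72 + -11 = 61
  P[6] = 83 + -11 = 72
  P[7] = 91 + -11 = 80

Answer: [17, 32, 41, 56, 68, 61, 72, 80]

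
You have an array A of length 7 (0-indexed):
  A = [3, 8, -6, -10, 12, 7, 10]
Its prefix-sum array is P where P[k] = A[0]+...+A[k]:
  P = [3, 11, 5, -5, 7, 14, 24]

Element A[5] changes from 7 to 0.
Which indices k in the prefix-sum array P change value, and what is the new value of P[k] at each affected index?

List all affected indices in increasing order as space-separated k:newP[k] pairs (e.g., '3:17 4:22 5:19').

P[k] = A[0] + ... + A[k]
P[k] includes A[5] iff k >= 5
Affected indices: 5, 6, ..., 6; delta = -7
  P[5]: 14 + -7 = 7
  P[6]: 24 + -7 = 17

Answer: 5:7 6:17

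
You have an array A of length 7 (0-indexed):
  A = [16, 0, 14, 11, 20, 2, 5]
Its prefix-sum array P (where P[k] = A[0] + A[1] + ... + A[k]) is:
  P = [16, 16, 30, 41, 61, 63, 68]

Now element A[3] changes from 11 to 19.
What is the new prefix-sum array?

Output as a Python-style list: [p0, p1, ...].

Change: A[3] 11 -> 19, delta = 8
P[k] for k < 3: unchanged (A[3] not included)
P[k] for k >= 3: shift by delta = 8
  P[0] = 16 + 0 = 16
  P[1] = 16 + 0 = 16
  P[2] = 30 + 0 = 30
  P[3] = 41 + 8 = 49
  P[4] = 61 + 8 = 69
  P[5] = 63 + 8 = 71
  P[6] = 68 + 8 = 76

Answer: [16, 16, 30, 49, 69, 71, 76]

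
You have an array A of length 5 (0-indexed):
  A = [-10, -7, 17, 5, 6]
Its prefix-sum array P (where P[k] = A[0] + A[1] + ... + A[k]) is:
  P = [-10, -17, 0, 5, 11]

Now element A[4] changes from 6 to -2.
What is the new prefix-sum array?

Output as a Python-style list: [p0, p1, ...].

Answer: [-10, -17, 0, 5, 3]

Derivation:
Change: A[4] 6 -> -2, delta = -8
P[k] for k < 4: unchanged (A[4] not included)
P[k] for k >= 4: shift by delta = -8
  P[0] = -10 + 0 = -10
  P[1] = -17 + 0 = -17
  P[2] = 0 + 0 = 0
  P[3] = 5 + 0 = 5
  P[4] = 11 + -8 = 3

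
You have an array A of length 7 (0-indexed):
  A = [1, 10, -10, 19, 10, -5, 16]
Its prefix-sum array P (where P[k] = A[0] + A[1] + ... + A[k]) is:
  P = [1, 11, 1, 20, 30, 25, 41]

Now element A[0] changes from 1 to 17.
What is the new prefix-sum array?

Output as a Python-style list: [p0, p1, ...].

Answer: [17, 27, 17, 36, 46, 41, 57]

Derivation:
Change: A[0] 1 -> 17, delta = 16
P[k] for k < 0: unchanged (A[0] not included)
P[k] for k >= 0: shift by delta = 16
  P[0] = 1 + 16 = 17
  P[1] = 11 + 16 = 27
  P[2] = 1 + 16 = 17
  P[3] = 20 + 16 = 36
  P[4] = 30 + 16 = 46
  P[5] = 25 + 16 = 41
  P[6] = 41 + 16 = 57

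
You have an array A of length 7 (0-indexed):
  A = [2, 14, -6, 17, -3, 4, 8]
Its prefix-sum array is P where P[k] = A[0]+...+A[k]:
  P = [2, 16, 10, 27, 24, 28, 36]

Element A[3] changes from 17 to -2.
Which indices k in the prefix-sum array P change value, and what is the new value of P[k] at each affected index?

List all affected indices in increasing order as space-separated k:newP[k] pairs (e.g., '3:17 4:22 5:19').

Answer: 3:8 4:5 5:9 6:17

Derivation:
P[k] = A[0] + ... + A[k]
P[k] includes A[3] iff k >= 3
Affected indices: 3, 4, ..., 6; delta = -19
  P[3]: 27 + -19 = 8
  P[4]: 24 + -19 = 5
  P[5]: 28 + -19 = 9
  P[6]: 36 + -19 = 17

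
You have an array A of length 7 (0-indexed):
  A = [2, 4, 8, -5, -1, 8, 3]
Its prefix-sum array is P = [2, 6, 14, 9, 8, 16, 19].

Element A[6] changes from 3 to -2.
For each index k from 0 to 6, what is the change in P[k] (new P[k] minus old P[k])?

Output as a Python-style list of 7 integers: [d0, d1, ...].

Answer: [0, 0, 0, 0, 0, 0, -5]

Derivation:
Element change: A[6] 3 -> -2, delta = -5
For k < 6: P[k] unchanged, delta_P[k] = 0
For k >= 6: P[k] shifts by exactly -5
Delta array: [0, 0, 0, 0, 0, 0, -5]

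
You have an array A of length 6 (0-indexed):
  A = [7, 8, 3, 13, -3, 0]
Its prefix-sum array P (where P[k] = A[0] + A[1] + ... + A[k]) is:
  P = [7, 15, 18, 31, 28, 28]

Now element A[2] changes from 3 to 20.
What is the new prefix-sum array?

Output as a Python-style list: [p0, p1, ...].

Answer: [7, 15, 35, 48, 45, 45]

Derivation:
Change: A[2] 3 -> 20, delta = 17
P[k] for k < 2: unchanged (A[2] not included)
P[k] for k >= 2: shift by delta = 17
  P[0] = 7 + 0 = 7
  P[1] = 15 + 0 = 15
  P[2] = 18 + 17 = 35
  P[3] = 31 + 17 = 48
  P[4] = 28 + 17 = 45
  P[5] = 28 + 17 = 45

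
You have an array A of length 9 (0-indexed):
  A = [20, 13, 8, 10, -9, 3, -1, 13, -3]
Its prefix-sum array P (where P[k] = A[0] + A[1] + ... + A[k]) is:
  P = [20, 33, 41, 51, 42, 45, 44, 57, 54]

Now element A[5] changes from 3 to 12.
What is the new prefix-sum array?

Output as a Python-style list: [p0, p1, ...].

Answer: [20, 33, 41, 51, 42, 54, 53, 66, 63]

Derivation:
Change: A[5] 3 -> 12, delta = 9
P[k] for k < 5: unchanged (A[5] not included)
P[k] for k >= 5: shift by delta = 9
  P[0] = 20 + 0 = 20
  P[1] = 33 + 0 = 33
  P[2] = 41 + 0 = 41
  P[3] = 51 + 0 = 51
  P[4] = 42 + 0 = 42
  P[5] = 45 + 9 = 54
  P[6] = 44 + 9 = 53
  P[7] = 57 + 9 = 66
  P[8] = 54 + 9 = 63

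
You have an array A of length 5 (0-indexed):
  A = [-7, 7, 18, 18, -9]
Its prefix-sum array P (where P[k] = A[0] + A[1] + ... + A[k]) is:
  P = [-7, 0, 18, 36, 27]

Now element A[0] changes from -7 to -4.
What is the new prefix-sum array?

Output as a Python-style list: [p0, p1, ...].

Change: A[0] -7 -> -4, delta = 3
P[k] for k < 0: unchanged (A[0] not included)
P[k] for k >= 0: shift by delta = 3
  P[0] = -7 + 3 = -4
  P[1] = 0 + 3 = 3
  P[2] = 18 + 3 = 21
  P[3] = 36 + 3 = 39
  P[4] = 27 + 3 = 30

Answer: [-4, 3, 21, 39, 30]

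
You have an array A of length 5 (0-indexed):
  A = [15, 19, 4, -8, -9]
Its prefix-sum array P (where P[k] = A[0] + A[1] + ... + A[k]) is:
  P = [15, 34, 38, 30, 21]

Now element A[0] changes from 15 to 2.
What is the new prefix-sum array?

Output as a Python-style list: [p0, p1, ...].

Change: A[0] 15 -> 2, delta = -13
P[k] for k < 0: unchanged (A[0] not included)
P[k] for k >= 0: shift by delta = -13
  P[0] = 15 + -13 = 2
  P[1] = 34 + -13 = 21
  P[2] = 38 + -13 = 25
  P[3] = 30 + -13 = 17
  P[4] = 21 + -13 = 8

Answer: [2, 21, 25, 17, 8]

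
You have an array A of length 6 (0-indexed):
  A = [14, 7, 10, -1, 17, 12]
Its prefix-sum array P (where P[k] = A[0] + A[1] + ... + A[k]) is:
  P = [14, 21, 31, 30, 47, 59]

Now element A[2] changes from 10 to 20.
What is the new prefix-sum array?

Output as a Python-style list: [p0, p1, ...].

Answer: [14, 21, 41, 40, 57, 69]

Derivation:
Change: A[2] 10 -> 20, delta = 10
P[k] for k < 2: unchanged (A[2] not included)
P[k] for k >= 2: shift by delta = 10
  P[0] = 14 + 0 = 14
  P[1] = 21 + 0 = 21
  P[2] = 31 + 10 = 41
  P[3] = 30 + 10 = 40
  P[4] = 47 + 10 = 57
  P[5] = 59 + 10 = 69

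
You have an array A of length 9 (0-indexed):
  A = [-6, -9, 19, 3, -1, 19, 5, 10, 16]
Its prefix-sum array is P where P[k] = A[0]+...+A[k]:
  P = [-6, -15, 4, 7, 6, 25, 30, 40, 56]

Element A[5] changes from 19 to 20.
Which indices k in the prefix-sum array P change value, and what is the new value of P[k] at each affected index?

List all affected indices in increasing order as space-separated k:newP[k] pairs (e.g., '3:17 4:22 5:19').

P[k] = A[0] + ... + A[k]
P[k] includes A[5] iff k >= 5
Affected indices: 5, 6, ..., 8; delta = 1
  P[5]: 25 + 1 = 26
  P[6]: 30 + 1 = 31
  P[7]: 40 + 1 = 41
  P[8]: 56 + 1 = 57

Answer: 5:26 6:31 7:41 8:57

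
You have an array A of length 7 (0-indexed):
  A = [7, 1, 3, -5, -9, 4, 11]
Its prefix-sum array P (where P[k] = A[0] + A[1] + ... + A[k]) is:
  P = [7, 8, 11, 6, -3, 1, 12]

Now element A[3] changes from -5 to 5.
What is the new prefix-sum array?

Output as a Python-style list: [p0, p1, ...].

Answer: [7, 8, 11, 16, 7, 11, 22]

Derivation:
Change: A[3] -5 -> 5, delta = 10
P[k] for k < 3: unchanged (A[3] not included)
P[k] for k >= 3: shift by delta = 10
  P[0] = 7 + 0 = 7
  P[1] = 8 + 0 = 8
  P[2] = 11 + 0 = 11
  P[3] = 6 + 10 = 16
  P[4] = -3 + 10 = 7
  P[5] = 1 + 10 = 11
  P[6] = 12 + 10 = 22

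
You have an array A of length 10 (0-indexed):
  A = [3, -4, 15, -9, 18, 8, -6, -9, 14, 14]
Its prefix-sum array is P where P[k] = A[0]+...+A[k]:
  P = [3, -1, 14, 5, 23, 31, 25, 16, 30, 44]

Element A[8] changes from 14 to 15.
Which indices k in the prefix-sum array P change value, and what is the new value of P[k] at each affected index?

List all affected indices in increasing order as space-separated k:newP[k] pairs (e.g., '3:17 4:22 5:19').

P[k] = A[0] + ... + A[k]
P[k] includes A[8] iff k >= 8
Affected indices: 8, 9, ..., 9; delta = 1
  P[8]: 30 + 1 = 31
  P[9]: 44 + 1 = 45

Answer: 8:31 9:45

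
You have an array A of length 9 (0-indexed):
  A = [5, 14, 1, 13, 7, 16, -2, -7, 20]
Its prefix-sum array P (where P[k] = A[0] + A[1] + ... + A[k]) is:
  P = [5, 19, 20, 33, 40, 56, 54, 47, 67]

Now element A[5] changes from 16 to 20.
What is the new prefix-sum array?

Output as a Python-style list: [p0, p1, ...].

Answer: [5, 19, 20, 33, 40, 60, 58, 51, 71]

Derivation:
Change: A[5] 16 -> 20, delta = 4
P[k] for k < 5: unchanged (A[5] not included)
P[k] for k >= 5: shift by delta = 4
  P[0] = 5 + 0 = 5
  P[1] = 19 + 0 = 19
  P[2] = 20 + 0 = 20
  P[3] = 33 + 0 = 33
  P[4] = 40 + 0 = 40
  P[5] = 56 + 4 = 60
  P[6] = 54 + 4 = 58
  P[7] = 47 + 4 = 51
  P[8] = 67 + 4 = 71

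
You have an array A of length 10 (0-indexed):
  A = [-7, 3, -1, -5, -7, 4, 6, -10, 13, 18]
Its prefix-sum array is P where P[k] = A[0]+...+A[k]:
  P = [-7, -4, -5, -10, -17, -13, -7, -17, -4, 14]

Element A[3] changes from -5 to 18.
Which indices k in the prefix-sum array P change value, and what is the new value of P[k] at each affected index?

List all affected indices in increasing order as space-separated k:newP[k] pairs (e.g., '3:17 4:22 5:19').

P[k] = A[0] + ... + A[k]
P[k] includes A[3] iff k >= 3
Affected indices: 3, 4, ..., 9; delta = 23
  P[3]: -10 + 23 = 13
  P[4]: -17 + 23 = 6
  P[5]: -13 + 23 = 10
  P[6]: -7 + 23 = 16
  P[7]: -17 + 23 = 6
  P[8]: -4 + 23 = 19
  P[9]: 14 + 23 = 37

Answer: 3:13 4:6 5:10 6:16 7:6 8:19 9:37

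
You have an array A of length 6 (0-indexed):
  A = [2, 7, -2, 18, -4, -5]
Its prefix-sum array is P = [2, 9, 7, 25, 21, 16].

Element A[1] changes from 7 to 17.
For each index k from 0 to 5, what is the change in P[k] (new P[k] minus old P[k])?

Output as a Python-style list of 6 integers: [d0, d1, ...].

Answer: [0, 10, 10, 10, 10, 10]

Derivation:
Element change: A[1] 7 -> 17, delta = 10
For k < 1: P[k] unchanged, delta_P[k] = 0
For k >= 1: P[k] shifts by exactly 10
Delta array: [0, 10, 10, 10, 10, 10]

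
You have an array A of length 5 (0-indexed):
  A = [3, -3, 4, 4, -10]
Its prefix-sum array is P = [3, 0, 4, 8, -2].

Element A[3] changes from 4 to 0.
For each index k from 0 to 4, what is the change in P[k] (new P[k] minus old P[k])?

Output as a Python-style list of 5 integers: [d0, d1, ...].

Element change: A[3] 4 -> 0, delta = -4
For k < 3: P[k] unchanged, delta_P[k] = 0
For k >= 3: P[k] shifts by exactly -4
Delta array: [0, 0, 0, -4, -4]

Answer: [0, 0, 0, -4, -4]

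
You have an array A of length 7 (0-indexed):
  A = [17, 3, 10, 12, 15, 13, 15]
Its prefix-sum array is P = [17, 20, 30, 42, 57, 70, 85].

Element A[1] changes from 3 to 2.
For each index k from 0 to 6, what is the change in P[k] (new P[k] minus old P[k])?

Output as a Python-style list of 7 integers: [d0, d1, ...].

Element change: A[1] 3 -> 2, delta = -1
For k < 1: P[k] unchanged, delta_P[k] = 0
For k >= 1: P[k] shifts by exactly -1
Delta array: [0, -1, -1, -1, -1, -1, -1]

Answer: [0, -1, -1, -1, -1, -1, -1]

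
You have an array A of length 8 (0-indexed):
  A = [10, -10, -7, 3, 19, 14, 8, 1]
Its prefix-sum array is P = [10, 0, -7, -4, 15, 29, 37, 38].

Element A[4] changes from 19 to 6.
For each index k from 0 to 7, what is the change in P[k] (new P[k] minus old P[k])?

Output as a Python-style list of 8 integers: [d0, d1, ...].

Element change: A[4] 19 -> 6, delta = -13
For k < 4: P[k] unchanged, delta_P[k] = 0
For k >= 4: P[k] shifts by exactly -13
Delta array: [0, 0, 0, 0, -13, -13, -13, -13]

Answer: [0, 0, 0, 0, -13, -13, -13, -13]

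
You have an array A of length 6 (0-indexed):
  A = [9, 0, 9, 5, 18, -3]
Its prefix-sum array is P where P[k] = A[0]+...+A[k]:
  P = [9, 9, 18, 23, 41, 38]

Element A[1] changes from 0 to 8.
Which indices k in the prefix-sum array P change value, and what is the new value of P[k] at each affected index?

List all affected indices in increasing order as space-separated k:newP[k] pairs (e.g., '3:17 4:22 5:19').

Answer: 1:17 2:26 3:31 4:49 5:46

Derivation:
P[k] = A[0] + ... + A[k]
P[k] includes A[1] iff k >= 1
Affected indices: 1, 2, ..., 5; delta = 8
  P[1]: 9 + 8 = 17
  P[2]: 18 + 8 = 26
  P[3]: 23 + 8 = 31
  P[4]: 41 + 8 = 49
  P[5]: 38 + 8 = 46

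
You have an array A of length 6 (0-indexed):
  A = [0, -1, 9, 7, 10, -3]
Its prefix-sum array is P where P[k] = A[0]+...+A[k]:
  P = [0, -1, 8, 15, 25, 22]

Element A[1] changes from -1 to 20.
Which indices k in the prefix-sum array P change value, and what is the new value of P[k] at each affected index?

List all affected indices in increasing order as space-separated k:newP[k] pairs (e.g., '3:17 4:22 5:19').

P[k] = A[0] + ... + A[k]
P[k] includes A[1] iff k >= 1
Affected indices: 1, 2, ..., 5; delta = 21
  P[1]: -1 + 21 = 20
  P[2]: 8 + 21 = 29
  P[3]: 15 + 21 = 36
  P[4]: 25 + 21 = 46
  P[5]: 22 + 21 = 43

Answer: 1:20 2:29 3:36 4:46 5:43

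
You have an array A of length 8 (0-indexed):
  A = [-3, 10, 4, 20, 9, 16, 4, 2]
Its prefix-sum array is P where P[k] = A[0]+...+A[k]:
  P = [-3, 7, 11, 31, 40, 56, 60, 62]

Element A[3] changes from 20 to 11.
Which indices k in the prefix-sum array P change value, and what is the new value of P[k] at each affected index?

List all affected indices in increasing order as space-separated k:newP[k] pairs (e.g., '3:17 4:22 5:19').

P[k] = A[0] + ... + A[k]
P[k] includes A[3] iff k >= 3
Affected indices: 3, 4, ..., 7; delta = -9
  P[3]: 31 + -9 = 22
  P[4]: 40 + -9 = 31
  P[5]: 56 + -9 = 47
  P[6]: 60 + -9 = 51
  P[7]: 62 + -9 = 53

Answer: 3:22 4:31 5:47 6:51 7:53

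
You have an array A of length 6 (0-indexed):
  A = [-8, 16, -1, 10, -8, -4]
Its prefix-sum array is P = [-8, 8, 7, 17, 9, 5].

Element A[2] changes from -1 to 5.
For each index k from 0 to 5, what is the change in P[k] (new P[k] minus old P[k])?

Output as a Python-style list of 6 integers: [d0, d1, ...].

Answer: [0, 0, 6, 6, 6, 6]

Derivation:
Element change: A[2] -1 -> 5, delta = 6
For k < 2: P[k] unchanged, delta_P[k] = 0
For k >= 2: P[k] shifts by exactly 6
Delta array: [0, 0, 6, 6, 6, 6]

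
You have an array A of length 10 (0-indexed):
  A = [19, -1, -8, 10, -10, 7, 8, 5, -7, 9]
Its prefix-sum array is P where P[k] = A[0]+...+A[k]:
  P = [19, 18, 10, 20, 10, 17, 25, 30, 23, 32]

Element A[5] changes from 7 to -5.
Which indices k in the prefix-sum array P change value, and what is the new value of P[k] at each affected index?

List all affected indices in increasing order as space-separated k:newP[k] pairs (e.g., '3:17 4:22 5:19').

Answer: 5:5 6:13 7:18 8:11 9:20

Derivation:
P[k] = A[0] + ... + A[k]
P[k] includes A[5] iff k >= 5
Affected indices: 5, 6, ..., 9; delta = -12
  P[5]: 17 + -12 = 5
  P[6]: 25 + -12 = 13
  P[7]: 30 + -12 = 18
  P[8]: 23 + -12 = 11
  P[9]: 32 + -12 = 20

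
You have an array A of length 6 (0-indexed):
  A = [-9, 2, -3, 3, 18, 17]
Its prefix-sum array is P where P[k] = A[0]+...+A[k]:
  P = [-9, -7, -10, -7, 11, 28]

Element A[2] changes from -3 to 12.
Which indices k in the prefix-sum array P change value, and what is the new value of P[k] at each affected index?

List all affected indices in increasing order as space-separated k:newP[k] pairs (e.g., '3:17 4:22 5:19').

P[k] = A[0] + ... + A[k]
P[k] includes A[2] iff k >= 2
Affected indices: 2, 3, ..., 5; delta = 15
  P[2]: -10 + 15 = 5
  P[3]: -7 + 15 = 8
  P[4]: 11 + 15 = 26
  P[5]: 28 + 15 = 43

Answer: 2:5 3:8 4:26 5:43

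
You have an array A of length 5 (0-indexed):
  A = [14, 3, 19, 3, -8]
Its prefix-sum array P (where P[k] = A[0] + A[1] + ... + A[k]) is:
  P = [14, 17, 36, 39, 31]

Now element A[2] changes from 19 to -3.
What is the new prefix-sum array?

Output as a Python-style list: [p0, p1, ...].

Change: A[2] 19 -> -3, delta = -22
P[k] for k < 2: unchanged (A[2] not included)
P[k] for k >= 2: shift by delta = -22
  P[0] = 14 + 0 = 14
  P[1] = 17 + 0 = 17
  P[2] = 36 + -22 = 14
  P[3] = 39 + -22 = 17
  P[4] = 31 + -22 = 9

Answer: [14, 17, 14, 17, 9]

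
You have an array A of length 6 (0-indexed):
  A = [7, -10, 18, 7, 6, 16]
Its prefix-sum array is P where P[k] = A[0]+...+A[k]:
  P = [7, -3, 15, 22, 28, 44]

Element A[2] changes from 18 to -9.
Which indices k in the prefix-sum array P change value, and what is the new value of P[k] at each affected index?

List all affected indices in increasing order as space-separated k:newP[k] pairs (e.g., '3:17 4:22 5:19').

P[k] = A[0] + ... + A[k]
P[k] includes A[2] iff k >= 2
Affected indices: 2, 3, ..., 5; delta = -27
  P[2]: 15 + -27 = -12
  P[3]: 22 + -27 = -5
  P[4]: 28 + -27 = 1
  P[5]: 44 + -27 = 17

Answer: 2:-12 3:-5 4:1 5:17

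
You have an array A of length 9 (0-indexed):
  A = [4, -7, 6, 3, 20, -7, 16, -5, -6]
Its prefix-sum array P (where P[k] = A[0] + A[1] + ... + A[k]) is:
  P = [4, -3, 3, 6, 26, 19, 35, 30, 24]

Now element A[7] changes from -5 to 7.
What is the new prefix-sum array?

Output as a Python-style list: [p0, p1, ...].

Answer: [4, -3, 3, 6, 26, 19, 35, 42, 36]

Derivation:
Change: A[7] -5 -> 7, delta = 12
P[k] for k < 7: unchanged (A[7] not included)
P[k] for k >= 7: shift by delta = 12
  P[0] = 4 + 0 = 4
  P[1] = -3 + 0 = -3
  P[2] = 3 + 0 = 3
  P[3] = 6 + 0 = 6
  P[4] = 26 + 0 = 26
  P[5] = 19 + 0 = 19
  P[6] = 35 + 0 = 35
  P[7] = 30 + 12 = 42
  P[8] = 24 + 12 = 36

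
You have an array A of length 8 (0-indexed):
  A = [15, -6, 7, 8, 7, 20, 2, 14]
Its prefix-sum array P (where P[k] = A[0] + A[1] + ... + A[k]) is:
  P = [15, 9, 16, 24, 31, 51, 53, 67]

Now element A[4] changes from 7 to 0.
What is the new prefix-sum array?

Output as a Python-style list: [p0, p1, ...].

Change: A[4] 7 -> 0, delta = -7
P[k] for k < 4: unchanged (A[4] not included)
P[k] for k >= 4: shift by delta = -7
  P[0] = 15 + 0 = 15
  P[1] = 9 + 0 = 9
  P[2] = 16 + 0 = 16
  P[3] = 24 + 0 = 24
  P[4] = 31 + -7 = 24
  P[5] = 51 + -7 = 44
  P[6] = 53 + -7 = 46
  P[7] = 67 + -7 = 60

Answer: [15, 9, 16, 24, 24, 44, 46, 60]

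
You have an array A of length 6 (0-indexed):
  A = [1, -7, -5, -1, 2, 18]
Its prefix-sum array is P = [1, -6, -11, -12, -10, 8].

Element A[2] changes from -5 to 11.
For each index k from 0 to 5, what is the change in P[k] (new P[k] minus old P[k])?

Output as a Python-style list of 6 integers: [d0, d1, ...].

Answer: [0, 0, 16, 16, 16, 16]

Derivation:
Element change: A[2] -5 -> 11, delta = 16
For k < 2: P[k] unchanged, delta_P[k] = 0
For k >= 2: P[k] shifts by exactly 16
Delta array: [0, 0, 16, 16, 16, 16]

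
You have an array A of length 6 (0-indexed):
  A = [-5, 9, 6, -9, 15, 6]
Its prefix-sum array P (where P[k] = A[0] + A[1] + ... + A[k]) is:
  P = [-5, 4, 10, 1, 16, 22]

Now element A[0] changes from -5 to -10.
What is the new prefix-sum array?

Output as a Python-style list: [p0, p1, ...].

Change: A[0] -5 -> -10, delta = -5
P[k] for k < 0: unchanged (A[0] not included)
P[k] for k >= 0: shift by delta = -5
  P[0] = -5 + -5 = -10
  P[1] = 4 + -5 = -1
  P[2] = 10 + -5 = 5
  P[3] = 1 + -5 = -4
  P[4] = 16 + -5 = 11
  P[5] = 22 + -5 = 17

Answer: [-10, -1, 5, -4, 11, 17]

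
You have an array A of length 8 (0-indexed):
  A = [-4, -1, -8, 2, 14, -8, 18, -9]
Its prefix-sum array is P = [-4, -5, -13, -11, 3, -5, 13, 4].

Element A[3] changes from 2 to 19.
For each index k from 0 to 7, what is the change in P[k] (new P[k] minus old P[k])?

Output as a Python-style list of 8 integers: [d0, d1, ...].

Answer: [0, 0, 0, 17, 17, 17, 17, 17]

Derivation:
Element change: A[3] 2 -> 19, delta = 17
For k < 3: P[k] unchanged, delta_P[k] = 0
For k >= 3: P[k] shifts by exactly 17
Delta array: [0, 0, 0, 17, 17, 17, 17, 17]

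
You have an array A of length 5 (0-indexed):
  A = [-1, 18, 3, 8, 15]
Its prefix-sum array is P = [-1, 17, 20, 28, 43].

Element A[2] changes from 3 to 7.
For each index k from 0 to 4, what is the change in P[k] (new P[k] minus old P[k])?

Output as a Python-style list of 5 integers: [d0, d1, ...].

Answer: [0, 0, 4, 4, 4]

Derivation:
Element change: A[2] 3 -> 7, delta = 4
For k < 2: P[k] unchanged, delta_P[k] = 0
For k >= 2: P[k] shifts by exactly 4
Delta array: [0, 0, 4, 4, 4]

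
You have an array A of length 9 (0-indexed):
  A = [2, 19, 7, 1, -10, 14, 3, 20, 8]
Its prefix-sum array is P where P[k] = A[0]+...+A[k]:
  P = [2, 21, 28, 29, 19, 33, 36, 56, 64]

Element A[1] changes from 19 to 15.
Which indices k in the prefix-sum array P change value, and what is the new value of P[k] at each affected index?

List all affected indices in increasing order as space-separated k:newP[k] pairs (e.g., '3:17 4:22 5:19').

Answer: 1:17 2:24 3:25 4:15 5:29 6:32 7:52 8:60

Derivation:
P[k] = A[0] + ... + A[k]
P[k] includes A[1] iff k >= 1
Affected indices: 1, 2, ..., 8; delta = -4
  P[1]: 21 + -4 = 17
  P[2]: 28 + -4 = 24
  P[3]: 29 + -4 = 25
  P[4]: 19 + -4 = 15
  P[5]: 33 + -4 = 29
  P[6]: 36 + -4 = 32
  P[7]: 56 + -4 = 52
  P[8]: 64 + -4 = 60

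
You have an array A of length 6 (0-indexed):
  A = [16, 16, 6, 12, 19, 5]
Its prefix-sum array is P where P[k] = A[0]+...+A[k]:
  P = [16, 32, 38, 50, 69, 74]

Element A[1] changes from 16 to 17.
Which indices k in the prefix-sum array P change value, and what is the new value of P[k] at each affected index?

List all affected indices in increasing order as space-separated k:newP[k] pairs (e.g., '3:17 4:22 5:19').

P[k] = A[0] + ... + A[k]
P[k] includes A[1] iff k >= 1
Affected indices: 1, 2, ..., 5; delta = 1
  P[1]: 32 + 1 = 33
  P[2]: 38 + 1 = 39
  P[3]: 50 + 1 = 51
  P[4]: 69 + 1 = 70
  P[5]: 74 + 1 = 75

Answer: 1:33 2:39 3:51 4:70 5:75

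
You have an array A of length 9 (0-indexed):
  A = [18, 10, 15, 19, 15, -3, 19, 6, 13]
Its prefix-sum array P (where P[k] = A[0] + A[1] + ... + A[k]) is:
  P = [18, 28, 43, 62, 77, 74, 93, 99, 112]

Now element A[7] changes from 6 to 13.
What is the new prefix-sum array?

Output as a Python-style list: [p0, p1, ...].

Change: A[7] 6 -> 13, delta = 7
P[k] for k < 7: unchanged (A[7] not included)
P[k] for k >= 7: shift by delta = 7
  P[0] = 18 + 0 = 18
  P[1] = 28 + 0 = 28
  P[2] = 43 + 0 = 43
  P[3] = 62 + 0 = 62
  P[4] = 77 + 0 = 77
  P[5] = 74 + 0 = 74
  P[6] = 93 + 0 = 93
  P[7] = 99 + 7 = 106
  P[8] = 112 + 7 = 119

Answer: [18, 28, 43, 62, 77, 74, 93, 106, 119]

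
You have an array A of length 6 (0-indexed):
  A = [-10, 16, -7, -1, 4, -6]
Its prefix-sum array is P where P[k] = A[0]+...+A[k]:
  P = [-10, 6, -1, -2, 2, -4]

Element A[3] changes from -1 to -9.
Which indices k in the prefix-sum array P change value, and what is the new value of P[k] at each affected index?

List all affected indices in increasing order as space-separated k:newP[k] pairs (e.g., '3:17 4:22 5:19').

P[k] = A[0] + ... + A[k]
P[k] includes A[3] iff k >= 3
Affected indices: 3, 4, ..., 5; delta = -8
  P[3]: -2 + -8 = -10
  P[4]: 2 + -8 = -6
  P[5]: -4 + -8 = -12

Answer: 3:-10 4:-6 5:-12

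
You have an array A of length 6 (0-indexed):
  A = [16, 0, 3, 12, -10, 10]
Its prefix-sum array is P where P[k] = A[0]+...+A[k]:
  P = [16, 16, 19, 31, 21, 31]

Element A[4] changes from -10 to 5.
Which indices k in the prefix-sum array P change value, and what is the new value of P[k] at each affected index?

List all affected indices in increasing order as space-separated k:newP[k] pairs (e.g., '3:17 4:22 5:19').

P[k] = A[0] + ... + A[k]
P[k] includes A[4] iff k >= 4
Affected indices: 4, 5, ..., 5; delta = 15
  P[4]: 21 + 15 = 36
  P[5]: 31 + 15 = 46

Answer: 4:36 5:46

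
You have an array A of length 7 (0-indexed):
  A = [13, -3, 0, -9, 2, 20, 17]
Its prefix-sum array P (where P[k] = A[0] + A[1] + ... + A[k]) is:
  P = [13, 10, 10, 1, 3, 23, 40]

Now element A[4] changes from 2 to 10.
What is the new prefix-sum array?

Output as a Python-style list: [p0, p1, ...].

Change: A[4] 2 -> 10, delta = 8
P[k] for k < 4: unchanged (A[4] not included)
P[k] for k >= 4: shift by delta = 8
  P[0] = 13 + 0 = 13
  P[1] = 10 + 0 = 10
  P[2] = 10 + 0 = 10
  P[3] = 1 + 0 = 1
  P[4] = 3 + 8 = 11
  P[5] = 23 + 8 = 31
  P[6] = 40 + 8 = 48

Answer: [13, 10, 10, 1, 11, 31, 48]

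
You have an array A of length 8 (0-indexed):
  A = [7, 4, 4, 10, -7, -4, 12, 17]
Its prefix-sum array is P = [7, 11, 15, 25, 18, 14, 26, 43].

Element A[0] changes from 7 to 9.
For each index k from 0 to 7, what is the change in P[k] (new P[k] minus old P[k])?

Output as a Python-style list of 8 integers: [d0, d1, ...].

Element change: A[0] 7 -> 9, delta = 2
For k < 0: P[k] unchanged, delta_P[k] = 0
For k >= 0: P[k] shifts by exactly 2
Delta array: [2, 2, 2, 2, 2, 2, 2, 2]

Answer: [2, 2, 2, 2, 2, 2, 2, 2]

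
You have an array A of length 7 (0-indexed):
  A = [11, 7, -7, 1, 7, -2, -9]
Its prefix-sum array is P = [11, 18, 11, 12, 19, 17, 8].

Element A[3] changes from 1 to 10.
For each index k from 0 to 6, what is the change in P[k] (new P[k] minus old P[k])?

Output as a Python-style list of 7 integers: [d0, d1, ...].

Answer: [0, 0, 0, 9, 9, 9, 9]

Derivation:
Element change: A[3] 1 -> 10, delta = 9
For k < 3: P[k] unchanged, delta_P[k] = 0
For k >= 3: P[k] shifts by exactly 9
Delta array: [0, 0, 0, 9, 9, 9, 9]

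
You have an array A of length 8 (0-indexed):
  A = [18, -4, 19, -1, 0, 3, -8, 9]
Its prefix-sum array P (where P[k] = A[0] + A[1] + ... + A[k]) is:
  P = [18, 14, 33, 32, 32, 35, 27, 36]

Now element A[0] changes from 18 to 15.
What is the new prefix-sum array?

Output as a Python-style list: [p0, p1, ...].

Change: A[0] 18 -> 15, delta = -3
P[k] for k < 0: unchanged (A[0] not included)
P[k] for k >= 0: shift by delta = -3
  P[0] = 18 + -3 = 15
  P[1] = 14 + -3 = 11
  P[2] = 33 + -3 = 30
  P[3] = 32 + -3 = 29
  P[4] = 32 + -3 = 29
  P[5] = 35 + -3 = 32
  P[6] = 27 + -3 = 24
  P[7] = 36 + -3 = 33

Answer: [15, 11, 30, 29, 29, 32, 24, 33]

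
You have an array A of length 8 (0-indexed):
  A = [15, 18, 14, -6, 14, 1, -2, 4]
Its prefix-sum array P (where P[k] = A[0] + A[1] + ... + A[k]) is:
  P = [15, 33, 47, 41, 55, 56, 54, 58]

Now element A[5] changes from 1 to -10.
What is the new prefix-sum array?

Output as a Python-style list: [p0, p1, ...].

Answer: [15, 33, 47, 41, 55, 45, 43, 47]

Derivation:
Change: A[5] 1 -> -10, delta = -11
P[k] for k < 5: unchanged (A[5] not included)
P[k] for k >= 5: shift by delta = -11
  P[0] = 15 + 0 = 15
  P[1] = 33 + 0 = 33
  P[2] = 47 + 0 = 47
  P[3] = 41 + 0 = 41
  P[4] = 55 + 0 = 55
  P[5] = 56 + -11 = 45
  P[6] = 54 + -11 = 43
  P[7] = 58 + -11 = 47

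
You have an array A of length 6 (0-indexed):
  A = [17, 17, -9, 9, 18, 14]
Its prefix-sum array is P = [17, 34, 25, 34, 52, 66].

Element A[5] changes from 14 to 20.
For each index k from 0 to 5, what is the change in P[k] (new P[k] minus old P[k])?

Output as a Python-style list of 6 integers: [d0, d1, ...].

Element change: A[5] 14 -> 20, delta = 6
For k < 5: P[k] unchanged, delta_P[k] = 0
For k >= 5: P[k] shifts by exactly 6
Delta array: [0, 0, 0, 0, 0, 6]

Answer: [0, 0, 0, 0, 0, 6]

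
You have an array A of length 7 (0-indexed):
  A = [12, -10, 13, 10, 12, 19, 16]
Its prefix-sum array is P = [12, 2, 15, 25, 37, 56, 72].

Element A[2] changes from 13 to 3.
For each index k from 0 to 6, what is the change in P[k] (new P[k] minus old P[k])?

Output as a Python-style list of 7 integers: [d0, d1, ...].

Element change: A[2] 13 -> 3, delta = -10
For k < 2: P[k] unchanged, delta_P[k] = 0
For k >= 2: P[k] shifts by exactly -10
Delta array: [0, 0, -10, -10, -10, -10, -10]

Answer: [0, 0, -10, -10, -10, -10, -10]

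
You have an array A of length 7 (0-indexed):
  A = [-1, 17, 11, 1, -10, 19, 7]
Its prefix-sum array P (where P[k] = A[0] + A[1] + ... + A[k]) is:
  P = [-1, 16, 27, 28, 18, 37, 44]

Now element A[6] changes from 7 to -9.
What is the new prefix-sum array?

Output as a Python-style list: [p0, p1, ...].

Change: A[6] 7 -> -9, delta = -16
P[k] for k < 6: unchanged (A[6] not included)
P[k] for k >= 6: shift by delta = -16
  P[0] = -1 + 0 = -1
  P[1] = 16 + 0 = 16
  P[2] = 27 + 0 = 27
  P[3] = 28 + 0 = 28
  P[4] = 18 + 0 = 18
  P[5] = 37 + 0 = 37
  P[6] = 44 + -16 = 28

Answer: [-1, 16, 27, 28, 18, 37, 28]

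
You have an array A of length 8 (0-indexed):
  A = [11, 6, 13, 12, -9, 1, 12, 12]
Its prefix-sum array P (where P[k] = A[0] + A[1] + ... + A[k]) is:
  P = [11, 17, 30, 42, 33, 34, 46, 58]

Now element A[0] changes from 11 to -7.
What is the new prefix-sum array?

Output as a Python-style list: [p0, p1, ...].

Answer: [-7, -1, 12, 24, 15, 16, 28, 40]

Derivation:
Change: A[0] 11 -> -7, delta = -18
P[k] for k < 0: unchanged (A[0] not included)
P[k] for k >= 0: shift by delta = -18
  P[0] = 11 + -18 = -7
  P[1] = 17 + -18 = -1
  P[2] = 30 + -18 = 12
  P[3] = 42 + -18 = 24
  P[4] = 33 + -18 = 15
  P[5] = 34 + -18 = 16
  P[6] = 46 + -18 = 28
  P[7] = 58 + -18 = 40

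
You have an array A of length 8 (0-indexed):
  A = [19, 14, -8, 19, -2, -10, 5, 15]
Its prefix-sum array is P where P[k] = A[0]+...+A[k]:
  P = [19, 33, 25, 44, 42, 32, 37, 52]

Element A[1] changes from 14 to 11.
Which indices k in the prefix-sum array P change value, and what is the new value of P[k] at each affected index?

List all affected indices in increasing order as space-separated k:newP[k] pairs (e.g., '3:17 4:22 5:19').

P[k] = A[0] + ... + A[k]
P[k] includes A[1] iff k >= 1
Affected indices: 1, 2, ..., 7; delta = -3
  P[1]: 33 + -3 = 30
  P[2]: 25 + -3 = 22
  P[3]: 44 + -3 = 41
  P[4]: 42 + -3 = 39
  P[5]: 32 + -3 = 29
  P[6]: 37 + -3 = 34
  P[7]: 52 + -3 = 49

Answer: 1:30 2:22 3:41 4:39 5:29 6:34 7:49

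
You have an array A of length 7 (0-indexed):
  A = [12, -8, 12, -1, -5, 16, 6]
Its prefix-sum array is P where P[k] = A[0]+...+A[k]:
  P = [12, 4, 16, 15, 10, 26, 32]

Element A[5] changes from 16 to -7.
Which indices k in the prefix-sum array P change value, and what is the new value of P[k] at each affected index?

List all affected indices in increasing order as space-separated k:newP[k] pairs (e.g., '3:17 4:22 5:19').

Answer: 5:3 6:9

Derivation:
P[k] = A[0] + ... + A[k]
P[k] includes A[5] iff k >= 5
Affected indices: 5, 6, ..., 6; delta = -23
  P[5]: 26 + -23 = 3
  P[6]: 32 + -23 = 9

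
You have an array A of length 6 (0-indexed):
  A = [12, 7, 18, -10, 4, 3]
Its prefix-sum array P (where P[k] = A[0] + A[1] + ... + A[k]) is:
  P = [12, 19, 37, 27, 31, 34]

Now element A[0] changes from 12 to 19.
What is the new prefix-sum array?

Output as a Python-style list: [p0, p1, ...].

Answer: [19, 26, 44, 34, 38, 41]

Derivation:
Change: A[0] 12 -> 19, delta = 7
P[k] for k < 0: unchanged (A[0] not included)
P[k] for k >= 0: shift by delta = 7
  P[0] = 12 + 7 = 19
  P[1] = 19 + 7 = 26
  P[2] = 37 + 7 = 44
  P[3] = 27 + 7 = 34
  P[4] = 31 + 7 = 38
  P[5] = 34 + 7 = 41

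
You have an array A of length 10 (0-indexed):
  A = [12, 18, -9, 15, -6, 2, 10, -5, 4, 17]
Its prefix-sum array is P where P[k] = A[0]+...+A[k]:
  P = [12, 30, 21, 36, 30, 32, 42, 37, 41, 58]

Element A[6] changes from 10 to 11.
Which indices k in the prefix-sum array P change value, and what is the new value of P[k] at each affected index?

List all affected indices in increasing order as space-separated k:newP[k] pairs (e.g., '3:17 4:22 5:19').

P[k] = A[0] + ... + A[k]
P[k] includes A[6] iff k >= 6
Affected indices: 6, 7, ..., 9; delta = 1
  P[6]: 42 + 1 = 43
  P[7]: 37 + 1 = 38
  P[8]: 41 + 1 = 42
  P[9]: 58 + 1 = 59

Answer: 6:43 7:38 8:42 9:59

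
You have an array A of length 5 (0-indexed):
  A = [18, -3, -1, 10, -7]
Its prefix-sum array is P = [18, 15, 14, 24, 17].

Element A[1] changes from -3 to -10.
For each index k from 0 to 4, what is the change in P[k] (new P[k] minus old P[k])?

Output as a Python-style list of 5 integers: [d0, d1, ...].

Element change: A[1] -3 -> -10, delta = -7
For k < 1: P[k] unchanged, delta_P[k] = 0
For k >= 1: P[k] shifts by exactly -7
Delta array: [0, -7, -7, -7, -7]

Answer: [0, -7, -7, -7, -7]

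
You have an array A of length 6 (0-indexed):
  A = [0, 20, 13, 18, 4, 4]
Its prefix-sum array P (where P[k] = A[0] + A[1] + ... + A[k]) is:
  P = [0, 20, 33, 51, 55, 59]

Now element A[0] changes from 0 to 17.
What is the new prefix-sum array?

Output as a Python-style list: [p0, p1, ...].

Answer: [17, 37, 50, 68, 72, 76]

Derivation:
Change: A[0] 0 -> 17, delta = 17
P[k] for k < 0: unchanged (A[0] not included)
P[k] for k >= 0: shift by delta = 17
  P[0] = 0 + 17 = 17
  P[1] = 20 + 17 = 37
  P[2] = 33 + 17 = 50
  P[3] = 51 + 17 = 68
  P[4] = 55 + 17 = 72
  P[5] = 59 + 17 = 76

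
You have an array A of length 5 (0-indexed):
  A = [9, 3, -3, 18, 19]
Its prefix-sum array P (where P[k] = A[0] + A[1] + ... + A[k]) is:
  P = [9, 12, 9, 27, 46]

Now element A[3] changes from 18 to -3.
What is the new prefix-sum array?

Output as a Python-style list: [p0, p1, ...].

Change: A[3] 18 -> -3, delta = -21
P[k] for k < 3: unchanged (A[3] not included)
P[k] for k >= 3: shift by delta = -21
  P[0] = 9 + 0 = 9
  P[1] = 12 + 0 = 12
  P[2] = 9 + 0 = 9
  P[3] = 27 + -21 = 6
  P[4] = 46 + -21 = 25

Answer: [9, 12, 9, 6, 25]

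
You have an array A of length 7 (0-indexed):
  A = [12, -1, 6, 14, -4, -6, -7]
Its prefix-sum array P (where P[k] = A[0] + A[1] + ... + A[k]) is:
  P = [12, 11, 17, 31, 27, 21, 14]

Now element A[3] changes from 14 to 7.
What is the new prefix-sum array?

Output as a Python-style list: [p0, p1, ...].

Change: A[3] 14 -> 7, delta = -7
P[k] for k < 3: unchanged (A[3] not included)
P[k] for k >= 3: shift by delta = -7
  P[0] = 12 + 0 = 12
  P[1] = 11 + 0 = 11
  P[2] = 17 + 0 = 17
  P[3] = 31 + -7 = 24
  P[4] = 27 + -7 = 20
  P[5] = 21 + -7 = 14
  P[6] = 14 + -7 = 7

Answer: [12, 11, 17, 24, 20, 14, 7]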